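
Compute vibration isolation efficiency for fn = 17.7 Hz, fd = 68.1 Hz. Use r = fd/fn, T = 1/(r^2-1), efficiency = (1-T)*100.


r = 68.1 / 17.7 = 3.84746
r^2 - 1 = 3.84746^2 - 1 = 13.8029
T = 1/13.8029 = 0.0724485
Efficiency = (1 - 0.0724485)*100 = 92.755 %


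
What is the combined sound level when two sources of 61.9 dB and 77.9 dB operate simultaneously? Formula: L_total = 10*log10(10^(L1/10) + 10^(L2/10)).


10^(61.9/10) = 1.54882e+06
10^(77.9/10) = 6.16595e+07
Sum = 1.54882e+06 + 6.16595e+07 = 6.32083e+07
L_total = 10*log10(6.32083e+07) = 78.008 dB


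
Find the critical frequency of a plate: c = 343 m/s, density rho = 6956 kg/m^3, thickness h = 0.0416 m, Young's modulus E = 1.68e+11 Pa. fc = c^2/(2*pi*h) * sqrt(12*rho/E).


12*rho/E = 12*6956/1.68e+11 = 4.96857e-07
sqrt(12*rho/E) = sqrt(4.96857e-07) = 0.000704881
c^2/(2*pi*h) = 343^2/(2*pi*0.0416) = 450106
fc = 450106 * 0.000704881 = 317.27 Hz


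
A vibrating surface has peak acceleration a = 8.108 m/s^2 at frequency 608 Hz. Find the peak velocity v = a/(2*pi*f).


omega = 2*pi*f = 2*pi*608 = 3820.18 rad/s
v = a / omega = 8.108 / 3820.18 = 0.0021224 m/s


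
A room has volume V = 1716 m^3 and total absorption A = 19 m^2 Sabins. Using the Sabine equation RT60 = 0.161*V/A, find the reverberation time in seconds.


RT60 = 0.161 * 1716 / 19 = 14.541 s


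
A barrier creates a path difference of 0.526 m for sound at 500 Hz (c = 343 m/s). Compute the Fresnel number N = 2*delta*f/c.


N = 2*delta*f/c = 2*delta/lambda, where lambda = c/f
lambda = 343 / 500 = 0.686 m
N = 2 * 0.526 / 0.686 = 1.5335


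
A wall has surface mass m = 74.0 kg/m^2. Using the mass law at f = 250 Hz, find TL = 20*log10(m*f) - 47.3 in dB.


m * f = 74.0 * 250 = 18500
20*log10(18500) = 85.3434 dB
TL = 85.3434 - 47.3 = 38.043 dB


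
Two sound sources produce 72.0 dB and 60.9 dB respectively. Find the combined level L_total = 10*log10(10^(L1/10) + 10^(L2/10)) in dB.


10^(72.0/10) = 1.58489e+07
10^(60.9/10) = 1.23027e+06
Sum = 1.58489e+07 + 1.23027e+06 = 1.70792e+07
L_total = 10*log10(1.70792e+07) = 72.325 dB


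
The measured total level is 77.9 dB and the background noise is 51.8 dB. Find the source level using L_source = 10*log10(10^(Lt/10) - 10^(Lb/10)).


10^(77.9/10) = 6.16595e+07
10^(51.8/10) = 151356
Difference = 6.16595e+07 - 151356 = 6.15081e+07
L_source = 10*log10(6.15081e+07) = 77.889 dB


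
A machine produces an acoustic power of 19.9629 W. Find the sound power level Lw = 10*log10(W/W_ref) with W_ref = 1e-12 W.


W / W_ref = 19.9629 / 1e-12 = 1.99629e+13
Lw = 10 * log10(1.99629e+13) = 133 dB


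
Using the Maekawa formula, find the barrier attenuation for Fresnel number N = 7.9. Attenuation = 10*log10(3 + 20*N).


3 + 20*N = 3 + 20*7.9 = 161
Att = 10*log10(161) = 22.068 dB


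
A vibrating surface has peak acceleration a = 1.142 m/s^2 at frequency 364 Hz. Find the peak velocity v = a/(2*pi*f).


omega = 2*pi*f = 2*pi*364 = 2287.08 rad/s
v = a / omega = 1.142 / 2287.08 = 0.00049933 m/s


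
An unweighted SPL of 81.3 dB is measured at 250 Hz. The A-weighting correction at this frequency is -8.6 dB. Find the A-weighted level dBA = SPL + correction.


A-weighting table: 250 Hz -> -8.6 dB correction
SPL_A = SPL + correction = 81.3 + (-8.6) = 72.7 dBA


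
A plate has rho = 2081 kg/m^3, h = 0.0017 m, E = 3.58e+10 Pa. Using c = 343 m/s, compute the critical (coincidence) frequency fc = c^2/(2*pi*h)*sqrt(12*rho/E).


12*rho/E = 12*2081/3.58e+10 = 6.97542e-07
sqrt(12*rho/E) = sqrt(6.97542e-07) = 0.00083519
c^2/(2*pi*h) = 343^2/(2*pi*0.0017) = 1.10144e+07
fc = 1.10144e+07 * 0.00083519 = 9199.1 Hz


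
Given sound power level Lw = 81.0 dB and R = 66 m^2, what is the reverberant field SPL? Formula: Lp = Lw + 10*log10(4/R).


4/R = 4/66 = 0.0606061
Lp = 81.0 + 10*log10(0.0606061) = 68.825 dB


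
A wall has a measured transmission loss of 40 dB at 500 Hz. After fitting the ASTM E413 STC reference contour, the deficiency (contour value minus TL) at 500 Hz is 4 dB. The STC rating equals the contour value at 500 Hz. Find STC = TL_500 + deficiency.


By ASTM E413, STC = value of the fitted reference contour at 500 Hz.
Contour value at 500 Hz = TL_500 + deficiency = 40 + 4 = 44
STC = 44


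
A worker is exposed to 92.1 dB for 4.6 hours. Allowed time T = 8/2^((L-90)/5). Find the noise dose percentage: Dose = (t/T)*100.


T_allowed = 8 / 2^((92.1 - 90)/5) = 5.9794 hr
Dose = 4.6 / 5.9794 * 100 = 76.931 %


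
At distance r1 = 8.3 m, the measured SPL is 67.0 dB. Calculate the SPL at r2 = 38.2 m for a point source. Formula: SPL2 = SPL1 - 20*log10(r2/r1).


r2/r1 = 38.2/8.3 = 4.60241
Correction = 20*log10(4.60241) = 13.2597 dB
SPL2 = 67.0 - 13.2597 = 53.74 dB


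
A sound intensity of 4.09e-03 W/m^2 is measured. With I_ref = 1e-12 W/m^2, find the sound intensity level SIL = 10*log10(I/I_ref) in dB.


I / I_ref = 4.09e-03 / 1e-12 = 4.09e+09
SIL = 10 * log10(4.09e+09) = 96.117 dB


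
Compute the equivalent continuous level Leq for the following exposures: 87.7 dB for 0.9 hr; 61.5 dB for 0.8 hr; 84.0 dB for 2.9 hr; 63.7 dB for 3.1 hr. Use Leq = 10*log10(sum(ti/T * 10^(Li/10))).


T_total = 0.9 + 0.8 + 2.9 + 3.1 = 7.7 hr
(0.9/7.7) * 10^(87.7/10) = 6.88259e+07
(0.8/7.7) * 10^(61.5/10) = 146757
(2.9/7.7) * 10^(84.0/10) = 9.46035e+07
(3.1/7.7) * 10^(63.7/10) = 943780
Sum = 6.88259e+07 + 146757 + 9.46035e+07 + 943780 = 1.6452e+08
Leq = 10*log10(1.6452e+08) = 82.162 dB


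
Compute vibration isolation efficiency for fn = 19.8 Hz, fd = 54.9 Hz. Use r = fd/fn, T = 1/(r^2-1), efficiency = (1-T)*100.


r = 54.9 / 19.8 = 2.77273
r^2 - 1 = 2.77273^2 - 1 = 6.68803
T = 1/6.68803 = 0.149521
Efficiency = (1 - 0.149521)*100 = 85.048 %


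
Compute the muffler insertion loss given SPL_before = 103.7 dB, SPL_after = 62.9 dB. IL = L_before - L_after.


Insertion loss = SPL without muffler - SPL with muffler
IL = 103.7 - 62.9 = 40.8 dB


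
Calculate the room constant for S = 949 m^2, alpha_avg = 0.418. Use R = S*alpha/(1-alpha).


R = 949 * 0.418 / (1 - 0.418) = 681.58 m^2


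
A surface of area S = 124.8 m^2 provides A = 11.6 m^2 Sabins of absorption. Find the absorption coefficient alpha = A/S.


Absorption coefficient = absorbed power / incident power
alpha = A / S = 11.6 / 124.8 = 0.092949


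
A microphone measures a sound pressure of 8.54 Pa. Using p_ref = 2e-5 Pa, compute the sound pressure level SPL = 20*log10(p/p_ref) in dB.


p / p_ref = 8.54 / 2e-5 = 427000
SPL = 20 * log10(427000) = 112.61 dB


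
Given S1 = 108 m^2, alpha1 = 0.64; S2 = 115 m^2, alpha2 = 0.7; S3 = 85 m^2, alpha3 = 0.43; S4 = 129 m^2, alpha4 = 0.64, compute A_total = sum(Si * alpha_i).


108 * 0.64 = 69.12
115 * 0.7 = 80.5
85 * 0.43 = 36.55
129 * 0.64 = 82.56
A_total = 69.12 + 80.5 + 36.55 + 82.56 = 268.73 m^2


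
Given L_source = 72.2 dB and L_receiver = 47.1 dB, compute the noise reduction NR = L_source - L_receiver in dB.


NR = L_source - L_receiver (difference between source and receiving room levels)
NR = 72.2 - 47.1 = 25.1 dB


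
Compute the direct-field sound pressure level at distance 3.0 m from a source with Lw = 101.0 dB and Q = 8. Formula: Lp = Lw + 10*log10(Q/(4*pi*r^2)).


4*pi*r^2 = 4*pi*3.0^2 = 113.097 m^2
Q / (4*pi*r^2) = 8 / 113.097 = 0.0707357
Lp = 101.0 + 10*log10(0.0707357) = 89.496 dB


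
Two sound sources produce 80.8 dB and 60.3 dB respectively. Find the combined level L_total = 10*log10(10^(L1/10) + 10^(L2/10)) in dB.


10^(80.8/10) = 1.20226e+08
10^(60.3/10) = 1.07152e+06
Sum = 1.20226e+08 + 1.07152e+06 = 1.21298e+08
L_total = 10*log10(1.21298e+08) = 80.839 dB


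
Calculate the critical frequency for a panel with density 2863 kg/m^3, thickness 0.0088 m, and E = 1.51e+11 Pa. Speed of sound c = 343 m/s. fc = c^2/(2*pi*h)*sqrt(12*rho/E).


12*rho/E = 12*2863/1.51e+11 = 2.27523e-07
sqrt(12*rho/E) = sqrt(2.27523e-07) = 0.000476994
c^2/(2*pi*h) = 343^2/(2*pi*0.0088) = 2.12777e+06
fc = 2.12777e+06 * 0.000476994 = 1014.9 Hz


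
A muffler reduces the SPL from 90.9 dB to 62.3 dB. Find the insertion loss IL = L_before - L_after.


Insertion loss = SPL without muffler - SPL with muffler
IL = 90.9 - 62.3 = 28.6 dB


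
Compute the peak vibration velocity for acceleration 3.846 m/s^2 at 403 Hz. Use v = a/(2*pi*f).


omega = 2*pi*f = 2*pi*403 = 2532.12 rad/s
v = a / omega = 3.846 / 2532.12 = 0.0015189 m/s


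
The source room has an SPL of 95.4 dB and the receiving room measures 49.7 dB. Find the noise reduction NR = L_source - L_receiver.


NR = L_source - L_receiver (difference between source and receiving room levels)
NR = 95.4 - 49.7 = 45.7 dB


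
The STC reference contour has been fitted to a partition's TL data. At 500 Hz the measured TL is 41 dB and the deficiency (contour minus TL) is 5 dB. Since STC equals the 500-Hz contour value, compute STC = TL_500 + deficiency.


By ASTM E413, STC = value of the fitted reference contour at 500 Hz.
Contour value at 500 Hz = TL_500 + deficiency = 41 + 5 = 46
STC = 46


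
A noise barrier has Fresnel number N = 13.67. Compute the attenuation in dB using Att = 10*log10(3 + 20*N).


3 + 20*N = 3 + 20*13.67 = 276.4
Att = 10*log10(276.4) = 24.415 dB


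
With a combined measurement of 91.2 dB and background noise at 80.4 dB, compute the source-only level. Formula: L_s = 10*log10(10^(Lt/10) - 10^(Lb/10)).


10^(91.2/10) = 1.31826e+09
10^(80.4/10) = 1.09648e+08
Difference = 1.31826e+09 - 1.09648e+08 = 1.20861e+09
L_source = 10*log10(1.20861e+09) = 90.823 dB


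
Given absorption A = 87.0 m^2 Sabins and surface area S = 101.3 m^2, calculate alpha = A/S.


Absorption coefficient = absorbed power / incident power
alpha = A / S = 87.0 / 101.3 = 0.85884


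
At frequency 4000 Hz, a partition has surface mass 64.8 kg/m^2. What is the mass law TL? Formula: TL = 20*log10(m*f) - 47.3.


m * f = 64.8 * 4000 = 259200
20*log10(259200) = 108.273 dB
TL = 108.273 - 47.3 = 60.973 dB


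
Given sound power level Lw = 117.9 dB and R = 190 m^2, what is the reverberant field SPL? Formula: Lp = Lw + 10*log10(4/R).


4/R = 4/190 = 0.0210526
Lp = 117.9 + 10*log10(0.0210526) = 101.13 dB


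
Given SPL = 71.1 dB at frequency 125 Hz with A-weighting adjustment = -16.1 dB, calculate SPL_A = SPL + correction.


A-weighting table: 125 Hz -> -16.1 dB correction
SPL_A = SPL + correction = 71.1 + (-16.1) = 55 dBA


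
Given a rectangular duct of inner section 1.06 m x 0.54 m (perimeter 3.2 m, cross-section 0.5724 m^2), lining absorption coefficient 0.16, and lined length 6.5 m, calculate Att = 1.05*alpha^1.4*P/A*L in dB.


alpha^1.4 = 0.16^1.4 = 0.076872
Attenuation rate = 1.05 * alpha^1.4 * P / A
= 1.05 * 0.076872 * 3.2 / 0.5724 = 0.45124 dB/m
Total Att = 0.45124 * 6.5 = 2.9331 dB


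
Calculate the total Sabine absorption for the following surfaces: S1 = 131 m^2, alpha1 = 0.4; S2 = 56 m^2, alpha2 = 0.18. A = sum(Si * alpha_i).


131 * 0.4 = 52.4
56 * 0.18 = 10.08
A_total = 52.4 + 10.08 = 62.48 m^2


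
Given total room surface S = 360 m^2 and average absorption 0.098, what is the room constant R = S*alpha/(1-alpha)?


R = 360 * 0.098 / (1 - 0.098) = 39.113 m^2


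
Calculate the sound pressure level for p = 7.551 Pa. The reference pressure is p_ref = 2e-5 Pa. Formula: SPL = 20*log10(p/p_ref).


p / p_ref = 7.551 / 2e-5 = 377550
SPL = 20 * log10(377550) = 111.54 dB


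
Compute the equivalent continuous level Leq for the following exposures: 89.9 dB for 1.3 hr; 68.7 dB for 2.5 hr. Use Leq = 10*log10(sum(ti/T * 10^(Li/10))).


T_total = 1.3 + 2.5 = 3.8 hr
(1.3/3.8) * 10^(89.9/10) = 3.34318e+08
(2.5/3.8) * 10^(68.7/10) = 4.87704e+06
Sum = 3.34318e+08 + 4.87704e+06 = 3.39195e+08
Leq = 10*log10(3.39195e+08) = 85.304 dB


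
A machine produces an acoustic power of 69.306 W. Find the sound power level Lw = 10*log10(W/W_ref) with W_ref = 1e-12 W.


W / W_ref = 69.306 / 1e-12 = 6.9306e+13
Lw = 10 * log10(6.9306e+13) = 138.41 dB


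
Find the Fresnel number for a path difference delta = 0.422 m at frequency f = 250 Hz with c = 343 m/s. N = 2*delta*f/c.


N = 2*delta*f/c = 2*delta/lambda, where lambda = c/f
lambda = 343 / 250 = 1.372 m
N = 2 * 0.422 / 1.372 = 0.61516


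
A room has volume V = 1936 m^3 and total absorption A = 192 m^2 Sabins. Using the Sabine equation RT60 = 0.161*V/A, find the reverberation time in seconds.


RT60 = 0.161 * 1936 / 192 = 1.6234 s


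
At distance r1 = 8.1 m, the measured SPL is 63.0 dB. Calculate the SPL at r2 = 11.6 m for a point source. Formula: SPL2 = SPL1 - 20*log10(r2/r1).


r2/r1 = 11.6/8.1 = 1.4321
Correction = 20*log10(1.4321) = 3.11947 dB
SPL2 = 63.0 - 3.11947 = 59.881 dB


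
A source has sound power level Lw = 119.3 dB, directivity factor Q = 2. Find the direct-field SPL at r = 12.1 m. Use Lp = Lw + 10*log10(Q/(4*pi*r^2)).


4*pi*r^2 = 4*pi*12.1^2 = 1839.84 m^2
Q / (4*pi*r^2) = 2 / 1839.84 = 0.00108705
Lp = 119.3 + 10*log10(0.00108705) = 89.662 dB


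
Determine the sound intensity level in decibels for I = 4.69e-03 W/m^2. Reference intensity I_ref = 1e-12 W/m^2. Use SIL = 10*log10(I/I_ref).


I / I_ref = 4.69e-03 / 1e-12 = 4.69e+09
SIL = 10 * log10(4.69e+09) = 96.712 dB


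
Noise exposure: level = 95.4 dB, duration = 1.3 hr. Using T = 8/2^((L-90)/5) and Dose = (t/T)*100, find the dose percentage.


T_allowed = 8 / 2^((95.4 - 90)/5) = 3.78423 hr
Dose = 1.3 / 3.78423 * 100 = 34.353 %


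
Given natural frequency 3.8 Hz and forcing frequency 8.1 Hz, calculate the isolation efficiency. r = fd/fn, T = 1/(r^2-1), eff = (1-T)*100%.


r = 8.1 / 3.8 = 2.13158
r^2 - 1 = 2.13158^2 - 1 = 3.54363
T = 1/3.54363 = 0.282197
Efficiency = (1 - 0.282197)*100 = 71.78 %


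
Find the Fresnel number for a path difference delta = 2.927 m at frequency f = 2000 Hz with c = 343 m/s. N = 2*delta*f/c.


N = 2*delta*f/c = 2*delta/lambda, where lambda = c/f
lambda = 343 / 2000 = 0.1715 m
N = 2 * 2.927 / 0.1715 = 34.134


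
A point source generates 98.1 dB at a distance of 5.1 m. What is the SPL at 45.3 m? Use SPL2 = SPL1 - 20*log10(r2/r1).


r2/r1 = 45.3/5.1 = 8.88235
Correction = 20*log10(8.88235) = 18.9706 dB
SPL2 = 98.1 - 18.9706 = 79.129 dB


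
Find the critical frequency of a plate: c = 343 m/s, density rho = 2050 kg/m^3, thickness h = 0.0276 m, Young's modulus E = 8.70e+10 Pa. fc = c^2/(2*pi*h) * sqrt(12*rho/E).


12*rho/E = 12*2050/8.70e+10 = 2.82759e-07
sqrt(12*rho/E) = sqrt(2.82759e-07) = 0.000531751
c^2/(2*pi*h) = 343^2/(2*pi*0.0276) = 678421
fc = 678421 * 0.000531751 = 360.75 Hz


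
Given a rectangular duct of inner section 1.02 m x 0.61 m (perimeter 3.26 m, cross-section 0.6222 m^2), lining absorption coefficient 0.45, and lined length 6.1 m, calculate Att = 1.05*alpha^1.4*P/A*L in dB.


alpha^1.4 = 0.45^1.4 = 0.326962
Attenuation rate = 1.05 * alpha^1.4 * P / A
= 1.05 * 0.326962 * 3.26 / 0.6222 = 1.79876 dB/m
Total Att = 1.79876 * 6.1 = 10.972 dB


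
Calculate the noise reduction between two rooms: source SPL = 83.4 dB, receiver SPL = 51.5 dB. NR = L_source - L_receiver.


NR = L_source - L_receiver (difference between source and receiving room levels)
NR = 83.4 - 51.5 = 31.9 dB


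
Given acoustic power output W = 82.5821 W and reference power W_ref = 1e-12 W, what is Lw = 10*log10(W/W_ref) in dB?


W / W_ref = 82.5821 / 1e-12 = 8.25821e+13
Lw = 10 * log10(8.25821e+13) = 139.17 dB


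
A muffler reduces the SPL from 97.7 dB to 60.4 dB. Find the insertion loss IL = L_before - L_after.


Insertion loss = SPL without muffler - SPL with muffler
IL = 97.7 - 60.4 = 37.3 dB


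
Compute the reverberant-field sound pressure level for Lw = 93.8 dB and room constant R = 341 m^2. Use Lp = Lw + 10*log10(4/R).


4/R = 4/341 = 0.0117302
Lp = 93.8 + 10*log10(0.0117302) = 74.493 dB


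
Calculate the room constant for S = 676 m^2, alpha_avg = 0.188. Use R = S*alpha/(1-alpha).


R = 676 * 0.188 / (1 - 0.188) = 156.51 m^2


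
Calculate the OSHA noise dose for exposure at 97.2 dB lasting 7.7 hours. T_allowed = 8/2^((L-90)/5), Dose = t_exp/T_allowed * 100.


T_allowed = 8 / 2^((97.2 - 90)/5) = 2.94854 hr
Dose = 7.7 / 2.94854 * 100 = 261.15 %


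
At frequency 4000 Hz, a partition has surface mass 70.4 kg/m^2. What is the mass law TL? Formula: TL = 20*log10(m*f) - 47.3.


m * f = 70.4 * 4000 = 281600
20*log10(281600) = 108.993 dB
TL = 108.993 - 47.3 = 61.693 dB


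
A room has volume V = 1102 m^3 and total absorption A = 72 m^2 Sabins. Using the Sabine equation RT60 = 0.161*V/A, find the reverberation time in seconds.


RT60 = 0.161 * 1102 / 72 = 2.4642 s


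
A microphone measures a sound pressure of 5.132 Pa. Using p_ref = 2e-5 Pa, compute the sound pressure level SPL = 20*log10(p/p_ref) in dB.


p / p_ref = 5.132 / 2e-5 = 256600
SPL = 20 * log10(256600) = 108.19 dB


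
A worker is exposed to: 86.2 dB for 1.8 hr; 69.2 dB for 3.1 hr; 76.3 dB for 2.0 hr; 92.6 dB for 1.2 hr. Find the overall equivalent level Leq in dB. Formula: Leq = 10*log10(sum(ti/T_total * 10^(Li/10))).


T_total = 1.8 + 3.1 + 2.0 + 1.2 = 8.1 hr
(1.8/8.1) * 10^(86.2/10) = 9.26376e+07
(3.1/8.1) * 10^(69.2/10) = 3.18329e+06
(2.0/8.1) * 10^(76.3/10) = 1.05328e+07
(1.2/8.1) * 10^(92.6/10) = 2.69585e+08
Sum = 9.26376e+07 + 3.18329e+06 + 1.05328e+07 + 2.69585e+08 = 3.75939e+08
Leq = 10*log10(3.75939e+08) = 85.751 dB


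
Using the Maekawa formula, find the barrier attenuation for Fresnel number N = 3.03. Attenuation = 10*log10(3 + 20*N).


3 + 20*N = 3 + 20*3.03 = 63.6
Att = 10*log10(63.6) = 18.035 dB


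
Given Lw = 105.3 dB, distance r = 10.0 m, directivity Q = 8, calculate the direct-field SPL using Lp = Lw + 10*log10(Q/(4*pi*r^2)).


4*pi*r^2 = 4*pi*10.0^2 = 1256.64 m^2
Q / (4*pi*r^2) = 8 / 1256.64 = 0.00636618
Lp = 105.3 + 10*log10(0.00636618) = 83.339 dB


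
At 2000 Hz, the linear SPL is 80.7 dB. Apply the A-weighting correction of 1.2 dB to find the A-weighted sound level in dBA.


A-weighting table: 2000 Hz -> 1.2 dB correction
SPL_A = SPL + correction = 80.7 + (1.2) = 81.9 dBA


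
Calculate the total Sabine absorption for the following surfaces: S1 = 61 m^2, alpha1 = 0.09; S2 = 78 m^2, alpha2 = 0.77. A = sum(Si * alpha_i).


61 * 0.09 = 5.49
78 * 0.77 = 60.06
A_total = 5.49 + 60.06 = 65.55 m^2


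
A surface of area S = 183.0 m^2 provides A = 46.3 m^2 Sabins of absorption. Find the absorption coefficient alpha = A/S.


Absorption coefficient = absorbed power / incident power
alpha = A / S = 46.3 / 183.0 = 0.25301


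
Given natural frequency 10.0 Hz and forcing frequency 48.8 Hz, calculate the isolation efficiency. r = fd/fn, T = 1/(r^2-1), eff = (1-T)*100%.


r = 48.8 / 10.0 = 4.88
r^2 - 1 = 4.88^2 - 1 = 22.8144
T = 1/22.8144 = 0.043832
Efficiency = (1 - 0.043832)*100 = 95.617 %


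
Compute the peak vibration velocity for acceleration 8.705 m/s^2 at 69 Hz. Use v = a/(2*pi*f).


omega = 2*pi*f = 2*pi*69 = 433.54 rad/s
v = a / omega = 8.705 / 433.54 = 0.020079 m/s


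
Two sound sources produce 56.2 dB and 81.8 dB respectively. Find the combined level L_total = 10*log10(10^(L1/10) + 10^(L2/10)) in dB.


10^(56.2/10) = 416869
10^(81.8/10) = 1.51356e+08
Sum = 416869 + 1.51356e+08 = 1.51773e+08
L_total = 10*log10(1.51773e+08) = 81.812 dB


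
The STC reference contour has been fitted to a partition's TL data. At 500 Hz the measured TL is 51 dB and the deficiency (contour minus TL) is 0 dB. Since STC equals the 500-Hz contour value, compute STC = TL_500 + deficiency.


By ASTM E413, STC = value of the fitted reference contour at 500 Hz.
Contour value at 500 Hz = TL_500 + deficiency = 51 + 0 = 51
STC = 51


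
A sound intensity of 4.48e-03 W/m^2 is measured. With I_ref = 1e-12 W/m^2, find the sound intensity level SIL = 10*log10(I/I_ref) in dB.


I / I_ref = 4.48e-03 / 1e-12 = 4.48e+09
SIL = 10 * log10(4.48e+09) = 96.513 dB


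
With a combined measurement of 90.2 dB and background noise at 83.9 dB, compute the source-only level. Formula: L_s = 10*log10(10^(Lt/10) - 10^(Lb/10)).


10^(90.2/10) = 1.04713e+09
10^(83.9/10) = 2.45471e+08
Difference = 1.04713e+09 - 2.45471e+08 = 8.01659e+08
L_source = 10*log10(8.01659e+08) = 89.04 dB


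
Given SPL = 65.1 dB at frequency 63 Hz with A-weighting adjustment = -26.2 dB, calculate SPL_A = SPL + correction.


A-weighting table: 63 Hz -> -26.2 dB correction
SPL_A = SPL + correction = 65.1 + (-26.2) = 38.9 dBA


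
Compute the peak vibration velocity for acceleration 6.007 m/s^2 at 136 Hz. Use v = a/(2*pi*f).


omega = 2*pi*f = 2*pi*136 = 854.513 rad/s
v = a / omega = 6.007 / 854.513 = 0.0070297 m/s


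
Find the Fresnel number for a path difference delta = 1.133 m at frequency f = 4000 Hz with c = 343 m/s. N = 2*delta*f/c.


N = 2*delta*f/c = 2*delta/lambda, where lambda = c/f
lambda = 343 / 4000 = 0.08575 m
N = 2 * 1.133 / 0.08575 = 26.426


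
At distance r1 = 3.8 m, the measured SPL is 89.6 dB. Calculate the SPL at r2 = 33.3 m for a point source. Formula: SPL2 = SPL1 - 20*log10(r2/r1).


r2/r1 = 33.3/3.8 = 8.76316
Correction = 20*log10(8.76316) = 18.8532 dB
SPL2 = 89.6 - 18.8532 = 70.747 dB


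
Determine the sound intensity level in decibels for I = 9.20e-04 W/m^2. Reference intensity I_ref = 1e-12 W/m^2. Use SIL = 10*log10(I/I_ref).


I / I_ref = 9.20e-04 / 1e-12 = 9.2e+08
SIL = 10 * log10(9.2e+08) = 89.638 dB


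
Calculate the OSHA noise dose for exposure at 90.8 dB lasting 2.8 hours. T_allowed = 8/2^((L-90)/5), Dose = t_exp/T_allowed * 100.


T_allowed = 8 / 2^((90.8 - 90)/5) = 7.1602 hr
Dose = 2.8 / 7.1602 * 100 = 39.105 %


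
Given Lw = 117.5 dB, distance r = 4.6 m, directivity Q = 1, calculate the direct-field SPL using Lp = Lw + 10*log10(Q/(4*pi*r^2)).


4*pi*r^2 = 4*pi*4.6^2 = 265.904 m^2
Q / (4*pi*r^2) = 1 / 265.904 = 0.00376076
Lp = 117.5 + 10*log10(0.00376076) = 93.253 dB


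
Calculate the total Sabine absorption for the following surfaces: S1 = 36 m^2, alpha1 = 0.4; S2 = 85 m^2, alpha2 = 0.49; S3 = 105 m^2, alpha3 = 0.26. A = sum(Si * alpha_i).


36 * 0.4 = 14.4
85 * 0.49 = 41.65
105 * 0.26 = 27.3
A_total = 14.4 + 41.65 + 27.3 = 83.35 m^2


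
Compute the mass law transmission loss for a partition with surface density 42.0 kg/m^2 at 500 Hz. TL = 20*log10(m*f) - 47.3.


m * f = 42.0 * 500 = 21000
20*log10(21000) = 86.4444 dB
TL = 86.4444 - 47.3 = 39.144 dB


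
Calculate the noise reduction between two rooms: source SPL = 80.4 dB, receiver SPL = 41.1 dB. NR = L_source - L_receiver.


NR = L_source - L_receiver (difference between source and receiving room levels)
NR = 80.4 - 41.1 = 39.3 dB


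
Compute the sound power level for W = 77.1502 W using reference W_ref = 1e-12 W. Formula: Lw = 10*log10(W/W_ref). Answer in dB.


W / W_ref = 77.1502 / 1e-12 = 7.71502e+13
Lw = 10 * log10(7.71502e+13) = 138.87 dB


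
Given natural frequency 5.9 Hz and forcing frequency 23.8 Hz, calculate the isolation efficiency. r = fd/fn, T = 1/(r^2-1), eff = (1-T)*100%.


r = 23.8 / 5.9 = 4.0339
r^2 - 1 = 4.0339^2 - 1 = 15.2723
T = 1/15.2723 = 0.065478
Efficiency = (1 - 0.065478)*100 = 93.452 %


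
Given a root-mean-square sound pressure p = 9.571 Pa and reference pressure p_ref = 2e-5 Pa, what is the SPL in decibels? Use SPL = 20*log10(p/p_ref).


p / p_ref = 9.571 / 2e-5 = 478550
SPL = 20 * log10(478550) = 113.6 dB


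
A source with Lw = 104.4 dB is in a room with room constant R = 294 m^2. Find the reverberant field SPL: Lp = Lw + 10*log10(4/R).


4/R = 4/294 = 0.0136054
Lp = 104.4 + 10*log10(0.0136054) = 85.737 dB


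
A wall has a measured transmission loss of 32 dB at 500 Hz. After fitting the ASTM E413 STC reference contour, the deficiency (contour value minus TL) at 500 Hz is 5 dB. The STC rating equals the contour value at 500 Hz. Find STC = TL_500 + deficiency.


By ASTM E413, STC = value of the fitted reference contour at 500 Hz.
Contour value at 500 Hz = TL_500 + deficiency = 32 + 5 = 37
STC = 37


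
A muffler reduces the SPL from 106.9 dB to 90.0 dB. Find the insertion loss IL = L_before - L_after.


Insertion loss = SPL without muffler - SPL with muffler
IL = 106.9 - 90.0 = 16.9 dB


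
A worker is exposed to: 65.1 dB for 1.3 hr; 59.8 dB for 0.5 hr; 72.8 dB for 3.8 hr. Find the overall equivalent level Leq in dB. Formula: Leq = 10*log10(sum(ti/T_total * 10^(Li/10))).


T_total = 1.3 + 0.5 + 3.8 = 5.6 hr
(1.3/5.6) * 10^(65.1/10) = 751200
(0.5/5.6) * 10^(59.8/10) = 85267.2
(3.8/5.6) * 10^(72.8/10) = 1.29299e+07
Sum = 751200 + 85267.2 + 1.29299e+07 = 1.37664e+07
Leq = 10*log10(1.37664e+07) = 71.388 dB


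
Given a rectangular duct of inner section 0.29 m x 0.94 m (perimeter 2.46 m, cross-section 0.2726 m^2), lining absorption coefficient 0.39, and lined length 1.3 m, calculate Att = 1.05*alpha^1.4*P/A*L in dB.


alpha^1.4 = 0.39^1.4 = 0.267603
Attenuation rate = 1.05 * alpha^1.4 * P / A
= 1.05 * 0.267603 * 2.46 / 0.2726 = 2.53565 dB/m
Total Att = 2.53565 * 1.3 = 3.2963 dB


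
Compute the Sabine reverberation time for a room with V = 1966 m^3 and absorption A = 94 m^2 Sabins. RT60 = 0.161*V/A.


RT60 = 0.161 * 1966 / 94 = 3.3673 s


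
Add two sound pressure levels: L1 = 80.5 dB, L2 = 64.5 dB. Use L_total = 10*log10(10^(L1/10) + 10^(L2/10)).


10^(80.5/10) = 1.12202e+08
10^(64.5/10) = 2.81838e+06
Sum = 1.12202e+08 + 2.81838e+06 = 1.1502e+08
L_total = 10*log10(1.1502e+08) = 80.608 dB


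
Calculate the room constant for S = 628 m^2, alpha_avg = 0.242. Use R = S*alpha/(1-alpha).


R = 628 * 0.242 / (1 - 0.242) = 200.5 m^2


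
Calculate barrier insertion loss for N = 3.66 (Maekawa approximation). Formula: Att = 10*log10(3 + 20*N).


3 + 20*N = 3 + 20*3.66 = 76.2
Att = 10*log10(76.2) = 18.82 dB


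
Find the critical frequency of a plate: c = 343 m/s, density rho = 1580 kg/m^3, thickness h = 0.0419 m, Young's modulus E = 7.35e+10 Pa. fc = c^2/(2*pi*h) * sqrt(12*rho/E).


12*rho/E = 12*1580/7.35e+10 = 2.57959e-07
sqrt(12*rho/E) = sqrt(2.57959e-07) = 0.000507897
c^2/(2*pi*h) = 343^2/(2*pi*0.0419) = 446884
fc = 446884 * 0.000507897 = 226.97 Hz


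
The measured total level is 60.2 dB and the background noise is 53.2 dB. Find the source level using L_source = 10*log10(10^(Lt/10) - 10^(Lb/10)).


10^(60.2/10) = 1.04713e+06
10^(53.2/10) = 208930
Difference = 1.04713e+06 - 208930 = 838200
L_source = 10*log10(838200) = 59.233 dB


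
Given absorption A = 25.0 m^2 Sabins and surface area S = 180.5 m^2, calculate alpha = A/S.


Absorption coefficient = absorbed power / incident power
alpha = A / S = 25.0 / 180.5 = 0.1385


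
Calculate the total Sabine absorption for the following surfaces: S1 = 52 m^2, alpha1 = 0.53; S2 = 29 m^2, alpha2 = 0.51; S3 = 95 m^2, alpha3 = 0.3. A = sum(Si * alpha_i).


52 * 0.53 = 27.56
29 * 0.51 = 14.79
95 * 0.3 = 28.5
A_total = 27.56 + 14.79 + 28.5 = 70.85 m^2


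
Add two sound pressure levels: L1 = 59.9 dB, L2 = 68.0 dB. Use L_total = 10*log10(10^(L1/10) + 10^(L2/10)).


10^(59.9/10) = 977237
10^(68.0/10) = 6.30957e+06
Sum = 977237 + 6.30957e+06 = 7.28681e+06
L_total = 10*log10(7.28681e+06) = 68.625 dB


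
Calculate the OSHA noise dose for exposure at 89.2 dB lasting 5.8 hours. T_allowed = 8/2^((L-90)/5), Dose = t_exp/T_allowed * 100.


T_allowed = 8 / 2^((89.2 - 90)/5) = 8.9383 hr
Dose = 5.8 / 8.9383 * 100 = 64.889 %


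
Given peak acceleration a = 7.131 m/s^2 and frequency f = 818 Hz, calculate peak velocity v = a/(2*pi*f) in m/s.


omega = 2*pi*f = 2*pi*818 = 5139.65 rad/s
v = a / omega = 7.131 / 5139.65 = 0.0013874 m/s


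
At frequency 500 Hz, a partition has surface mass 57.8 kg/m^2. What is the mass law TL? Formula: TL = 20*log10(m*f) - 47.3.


m * f = 57.8 * 500 = 28900
20*log10(28900) = 89.218 dB
TL = 89.218 - 47.3 = 41.918 dB


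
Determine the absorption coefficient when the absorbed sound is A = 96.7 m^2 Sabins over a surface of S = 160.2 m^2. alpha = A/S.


Absorption coefficient = absorbed power / incident power
alpha = A / S = 96.7 / 160.2 = 0.60362


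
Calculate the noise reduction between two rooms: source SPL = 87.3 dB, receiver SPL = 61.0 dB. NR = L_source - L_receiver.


NR = L_source - L_receiver (difference between source and receiving room levels)
NR = 87.3 - 61.0 = 26.3 dB


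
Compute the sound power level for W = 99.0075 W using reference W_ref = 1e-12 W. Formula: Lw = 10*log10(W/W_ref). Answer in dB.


W / W_ref = 99.0075 / 1e-12 = 9.90075e+13
Lw = 10 * log10(9.90075e+13) = 139.96 dB


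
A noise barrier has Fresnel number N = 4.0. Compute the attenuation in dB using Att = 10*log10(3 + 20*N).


3 + 20*N = 3 + 20*4.0 = 83
Att = 10*log10(83) = 19.191 dB


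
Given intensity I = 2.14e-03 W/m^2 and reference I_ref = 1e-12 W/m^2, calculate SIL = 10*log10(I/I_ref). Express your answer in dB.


I / I_ref = 2.14e-03 / 1e-12 = 2.14e+09
SIL = 10 * log10(2.14e+09) = 93.304 dB


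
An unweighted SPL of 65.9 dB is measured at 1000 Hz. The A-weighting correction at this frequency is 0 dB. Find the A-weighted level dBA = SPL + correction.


A-weighting table: 1000 Hz -> 0 dB correction
SPL_A = SPL + correction = 65.9 + (0) = 65.9 dBA


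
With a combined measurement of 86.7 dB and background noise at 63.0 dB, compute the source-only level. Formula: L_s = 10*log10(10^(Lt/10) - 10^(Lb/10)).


10^(86.7/10) = 4.67735e+08
10^(63.0/10) = 1.99526e+06
Difference = 4.67735e+08 - 1.99526e+06 = 4.6574e+08
L_source = 10*log10(4.6574e+08) = 86.681 dB


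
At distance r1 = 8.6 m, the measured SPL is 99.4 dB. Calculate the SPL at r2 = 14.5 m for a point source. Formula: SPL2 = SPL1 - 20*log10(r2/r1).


r2/r1 = 14.5/8.6 = 1.68605
Correction = 20*log10(1.68605) = 4.53741 dB
SPL2 = 99.4 - 4.53741 = 94.863 dB


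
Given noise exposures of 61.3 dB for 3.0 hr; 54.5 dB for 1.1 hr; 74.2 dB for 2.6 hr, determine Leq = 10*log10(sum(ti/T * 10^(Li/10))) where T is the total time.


T_total = 3.0 + 1.1 + 2.6 = 6.7 hr
(3.0/6.7) * 10^(61.3/10) = 604013
(1.1/6.7) * 10^(54.5/10) = 46272
(2.6/6.7) * 10^(74.2/10) = 1.0207e+07
Sum = 604013 + 46272 + 1.0207e+07 = 1.08573e+07
Leq = 10*log10(1.08573e+07) = 70.357 dB


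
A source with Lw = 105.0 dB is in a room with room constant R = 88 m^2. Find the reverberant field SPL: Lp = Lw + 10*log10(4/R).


4/R = 4/88 = 0.0454545
Lp = 105.0 + 10*log10(0.0454545) = 91.576 dB


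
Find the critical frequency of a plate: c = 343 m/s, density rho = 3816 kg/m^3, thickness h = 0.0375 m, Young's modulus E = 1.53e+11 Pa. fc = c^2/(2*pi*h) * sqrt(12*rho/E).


12*rho/E = 12*3816/1.53e+11 = 2.99294e-07
sqrt(12*rho/E) = sqrt(2.99294e-07) = 0.000547078
c^2/(2*pi*h) = 343^2/(2*pi*0.0375) = 499318
fc = 499318 * 0.000547078 = 273.17 Hz


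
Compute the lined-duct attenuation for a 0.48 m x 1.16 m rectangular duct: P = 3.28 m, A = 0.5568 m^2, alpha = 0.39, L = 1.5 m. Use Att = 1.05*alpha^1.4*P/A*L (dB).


alpha^1.4 = 0.39^1.4 = 0.267603
Attenuation rate = 1.05 * alpha^1.4 * P / A
= 1.05 * 0.267603 * 3.28 / 0.5568 = 1.65522 dB/m
Total Att = 1.65522 * 1.5 = 2.4828 dB


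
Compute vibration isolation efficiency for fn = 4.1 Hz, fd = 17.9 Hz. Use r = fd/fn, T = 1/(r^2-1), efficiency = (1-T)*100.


r = 17.9 / 4.1 = 4.36585
r^2 - 1 = 4.36585^2 - 1 = 18.0606
T = 1/18.0606 = 0.0553691
Efficiency = (1 - 0.0553691)*100 = 94.463 %


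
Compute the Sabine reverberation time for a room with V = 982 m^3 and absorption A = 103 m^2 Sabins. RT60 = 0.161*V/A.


RT60 = 0.161 * 982 / 103 = 1.535 s


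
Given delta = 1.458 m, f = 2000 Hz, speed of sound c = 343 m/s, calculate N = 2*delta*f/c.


N = 2*delta*f/c = 2*delta/lambda, where lambda = c/f
lambda = 343 / 2000 = 0.1715 m
N = 2 * 1.458 / 0.1715 = 17.003


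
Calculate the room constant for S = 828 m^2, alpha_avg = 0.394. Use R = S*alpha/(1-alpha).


R = 828 * 0.394 / (1 - 0.394) = 538.34 m^2


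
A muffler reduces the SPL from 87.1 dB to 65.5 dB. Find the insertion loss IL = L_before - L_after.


Insertion loss = SPL without muffler - SPL with muffler
IL = 87.1 - 65.5 = 21.6 dB


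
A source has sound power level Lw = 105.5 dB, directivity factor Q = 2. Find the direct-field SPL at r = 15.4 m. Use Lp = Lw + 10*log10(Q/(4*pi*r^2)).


4*pi*r^2 = 4*pi*15.4^2 = 2980.24 m^2
Q / (4*pi*r^2) = 2 / 2980.24 = 0.000671087
Lp = 105.5 + 10*log10(0.000671087) = 73.768 dB


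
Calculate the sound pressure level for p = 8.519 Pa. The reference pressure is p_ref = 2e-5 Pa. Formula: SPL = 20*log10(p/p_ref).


p / p_ref = 8.519 / 2e-5 = 425950
SPL = 20 * log10(425950) = 112.59 dB


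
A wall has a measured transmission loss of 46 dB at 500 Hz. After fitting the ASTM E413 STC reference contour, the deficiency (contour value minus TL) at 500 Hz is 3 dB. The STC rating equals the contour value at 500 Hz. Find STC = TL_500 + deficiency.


By ASTM E413, STC = value of the fitted reference contour at 500 Hz.
Contour value at 500 Hz = TL_500 + deficiency = 46 + 3 = 49
STC = 49


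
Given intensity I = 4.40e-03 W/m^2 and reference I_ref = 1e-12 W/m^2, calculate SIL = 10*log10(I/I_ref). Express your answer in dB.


I / I_ref = 4.40e-03 / 1e-12 = 4.4e+09
SIL = 10 * log10(4.4e+09) = 96.435 dB


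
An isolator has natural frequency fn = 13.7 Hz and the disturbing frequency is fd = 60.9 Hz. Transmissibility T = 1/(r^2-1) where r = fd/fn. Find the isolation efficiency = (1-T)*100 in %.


r = 60.9 / 13.7 = 4.44526
r^2 - 1 = 4.44526^2 - 1 = 18.7603
T = 1/18.7603 = 0.0533041
Efficiency = (1 - 0.0533041)*100 = 94.67 %


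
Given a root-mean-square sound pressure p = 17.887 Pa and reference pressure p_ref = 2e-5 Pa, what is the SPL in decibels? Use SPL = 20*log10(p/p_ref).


p / p_ref = 17.887 / 2e-5 = 894350
SPL = 20 * log10(894350) = 119.03 dB


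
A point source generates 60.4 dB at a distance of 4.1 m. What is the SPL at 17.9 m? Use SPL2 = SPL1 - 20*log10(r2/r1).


r2/r1 = 17.9/4.1 = 4.36585
Correction = 20*log10(4.36585) = 12.8014 dB
SPL2 = 60.4 - 12.8014 = 47.599 dB


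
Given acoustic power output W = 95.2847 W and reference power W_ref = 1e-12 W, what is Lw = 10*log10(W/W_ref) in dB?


W / W_ref = 95.2847 / 1e-12 = 9.52847e+13
Lw = 10 * log10(9.52847e+13) = 139.79 dB


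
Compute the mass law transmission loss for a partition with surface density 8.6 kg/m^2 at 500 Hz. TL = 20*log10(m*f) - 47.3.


m * f = 8.6 * 500 = 4300
20*log10(4300) = 72.6694 dB
TL = 72.6694 - 47.3 = 25.369 dB


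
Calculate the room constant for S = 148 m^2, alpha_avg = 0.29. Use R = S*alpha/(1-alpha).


R = 148 * 0.29 / (1 - 0.29) = 60.451 m^2


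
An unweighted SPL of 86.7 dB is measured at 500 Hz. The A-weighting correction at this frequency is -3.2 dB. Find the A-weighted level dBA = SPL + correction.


A-weighting table: 500 Hz -> -3.2 dB correction
SPL_A = SPL + correction = 86.7 + (-3.2) = 83.5 dBA


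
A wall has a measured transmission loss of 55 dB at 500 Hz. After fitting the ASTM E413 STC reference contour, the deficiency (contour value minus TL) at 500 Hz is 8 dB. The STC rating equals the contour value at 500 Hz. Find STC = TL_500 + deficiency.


By ASTM E413, STC = value of the fitted reference contour at 500 Hz.
Contour value at 500 Hz = TL_500 + deficiency = 55 + 8 = 63
STC = 63


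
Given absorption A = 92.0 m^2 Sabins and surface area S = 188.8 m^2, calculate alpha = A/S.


Absorption coefficient = absorbed power / incident power
alpha = A / S = 92.0 / 188.8 = 0.48729


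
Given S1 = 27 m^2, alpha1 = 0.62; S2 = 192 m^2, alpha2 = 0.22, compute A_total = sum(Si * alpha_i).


27 * 0.62 = 16.74
192 * 0.22 = 42.24
A_total = 16.74 + 42.24 = 58.98 m^2


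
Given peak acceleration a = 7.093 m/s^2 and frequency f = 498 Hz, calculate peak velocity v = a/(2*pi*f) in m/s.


omega = 2*pi*f = 2*pi*498 = 3129.03 rad/s
v = a / omega = 7.093 / 3129.03 = 0.0022668 m/s


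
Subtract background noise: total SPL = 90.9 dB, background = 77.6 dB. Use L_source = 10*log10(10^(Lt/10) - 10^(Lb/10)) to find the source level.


10^(90.9/10) = 1.23027e+09
10^(77.6/10) = 5.7544e+07
Difference = 1.23027e+09 - 5.7544e+07 = 1.17273e+09
L_source = 10*log10(1.17273e+09) = 90.692 dB


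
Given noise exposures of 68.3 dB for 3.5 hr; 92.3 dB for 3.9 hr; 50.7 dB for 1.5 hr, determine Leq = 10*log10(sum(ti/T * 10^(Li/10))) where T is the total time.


T_total = 3.5 + 3.9 + 1.5 = 8.9 hr
(3.5/8.9) * 10^(68.3/10) = 2.65875e+06
(3.9/8.9) * 10^(92.3/10) = 7.44174e+08
(1.5/8.9) * 10^(50.7/10) = 19801.6
Sum = 2.65875e+06 + 7.44174e+08 + 19801.6 = 7.46853e+08
Leq = 10*log10(7.46853e+08) = 88.732 dB


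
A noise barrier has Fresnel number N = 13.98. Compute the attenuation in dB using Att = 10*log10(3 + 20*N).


3 + 20*N = 3 + 20*13.98 = 282.6
Att = 10*log10(282.6) = 24.512 dB


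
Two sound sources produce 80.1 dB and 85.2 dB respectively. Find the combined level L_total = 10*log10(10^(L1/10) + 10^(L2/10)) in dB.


10^(80.1/10) = 1.02329e+08
10^(85.2/10) = 3.31131e+08
Sum = 1.02329e+08 + 3.31131e+08 = 4.3346e+08
L_total = 10*log10(4.3346e+08) = 86.369 dB


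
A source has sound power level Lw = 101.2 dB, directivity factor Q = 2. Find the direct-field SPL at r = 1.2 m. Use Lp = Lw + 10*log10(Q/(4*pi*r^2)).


4*pi*r^2 = 4*pi*1.2^2 = 18.0956 m^2
Q / (4*pi*r^2) = 2 / 18.0956 = 0.110524
Lp = 101.2 + 10*log10(0.110524) = 91.635 dB


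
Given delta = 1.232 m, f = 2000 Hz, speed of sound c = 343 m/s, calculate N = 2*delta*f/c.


N = 2*delta*f/c = 2*delta/lambda, where lambda = c/f
lambda = 343 / 2000 = 0.1715 m
N = 2 * 1.232 / 0.1715 = 14.367


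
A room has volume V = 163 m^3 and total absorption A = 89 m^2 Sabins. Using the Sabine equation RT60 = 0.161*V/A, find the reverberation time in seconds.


RT60 = 0.161 * 163 / 89 = 0.29487 s


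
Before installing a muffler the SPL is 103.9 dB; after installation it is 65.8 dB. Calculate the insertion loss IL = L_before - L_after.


Insertion loss = SPL without muffler - SPL with muffler
IL = 103.9 - 65.8 = 38.1 dB


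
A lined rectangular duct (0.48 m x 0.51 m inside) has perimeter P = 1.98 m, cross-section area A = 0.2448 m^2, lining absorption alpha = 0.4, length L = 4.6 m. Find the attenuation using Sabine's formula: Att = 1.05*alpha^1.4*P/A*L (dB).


alpha^1.4 = 0.4^1.4 = 0.277258
Attenuation rate = 1.05 * alpha^1.4 * P / A
= 1.05 * 0.277258 * 1.98 / 0.2448 = 2.35465 dB/m
Total Att = 2.35465 * 4.6 = 10.831 dB


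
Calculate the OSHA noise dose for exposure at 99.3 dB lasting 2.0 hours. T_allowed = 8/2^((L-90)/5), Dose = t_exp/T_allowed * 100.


T_allowed = 8 / 2^((99.3 - 90)/5) = 2.20381 hr
Dose = 2.0 / 2.20381 * 100 = 90.752 %


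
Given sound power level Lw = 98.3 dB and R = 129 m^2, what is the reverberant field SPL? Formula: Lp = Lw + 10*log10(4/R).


4/R = 4/129 = 0.0310078
Lp = 98.3 + 10*log10(0.0310078) = 83.215 dB


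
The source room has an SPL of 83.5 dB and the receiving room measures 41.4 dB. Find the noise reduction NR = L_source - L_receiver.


NR = L_source - L_receiver (difference between source and receiving room levels)
NR = 83.5 - 41.4 = 42.1 dB


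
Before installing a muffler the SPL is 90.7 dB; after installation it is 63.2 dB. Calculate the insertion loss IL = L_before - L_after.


Insertion loss = SPL without muffler - SPL with muffler
IL = 90.7 - 63.2 = 27.5 dB


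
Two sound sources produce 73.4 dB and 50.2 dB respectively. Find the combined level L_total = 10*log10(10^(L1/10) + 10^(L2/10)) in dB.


10^(73.4/10) = 2.18776e+07
10^(50.2/10) = 104713
Sum = 2.18776e+07 + 104713 = 2.19823e+07
L_total = 10*log10(2.19823e+07) = 73.421 dB


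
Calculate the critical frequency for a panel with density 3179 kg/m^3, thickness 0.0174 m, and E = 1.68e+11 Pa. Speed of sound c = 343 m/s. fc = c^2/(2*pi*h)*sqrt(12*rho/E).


12*rho/E = 12*3179/1.68e+11 = 2.27071e-07
sqrt(12*rho/E) = sqrt(2.27071e-07) = 0.00047652
c^2/(2*pi*h) = 343^2/(2*pi*0.0174) = 1.07612e+06
fc = 1.07612e+06 * 0.00047652 = 512.79 Hz
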